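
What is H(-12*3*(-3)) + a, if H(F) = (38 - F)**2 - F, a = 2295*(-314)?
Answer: -715838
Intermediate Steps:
a = -720630
H(-12*3*(-3)) + a = ((-38 - 12*3*(-3))**2 - (-12*3)*(-3)) - 720630 = ((-38 - 36*(-3))**2 - (-36)*(-3)) - 720630 = ((-38 + 108)**2 - 1*108) - 720630 = (70**2 - 108) - 720630 = (4900 - 108) - 720630 = 4792 - 720630 = -715838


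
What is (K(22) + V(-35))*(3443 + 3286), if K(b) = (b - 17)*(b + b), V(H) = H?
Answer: 1244865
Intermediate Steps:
K(b) = 2*b*(-17 + b) (K(b) = (-17 + b)*(2*b) = 2*b*(-17 + b))
(K(22) + V(-35))*(3443 + 3286) = (2*22*(-17 + 22) - 35)*(3443 + 3286) = (2*22*5 - 35)*6729 = (220 - 35)*6729 = 185*6729 = 1244865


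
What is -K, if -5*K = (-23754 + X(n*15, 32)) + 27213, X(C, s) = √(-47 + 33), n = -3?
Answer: 3459/5 + I*√14/5 ≈ 691.8 + 0.74833*I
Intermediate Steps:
X(C, s) = I*√14 (X(C, s) = √(-14) = I*√14)
K = -3459/5 - I*√14/5 (K = -((-23754 + I*√14) + 27213)/5 = -(3459 + I*√14)/5 = -3459/5 - I*√14/5 ≈ -691.8 - 0.74833*I)
-K = -(-3459/5 - I*√14/5) = 3459/5 + I*√14/5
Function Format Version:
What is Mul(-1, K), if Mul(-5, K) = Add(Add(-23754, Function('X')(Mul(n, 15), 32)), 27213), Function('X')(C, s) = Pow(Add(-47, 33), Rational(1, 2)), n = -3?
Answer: Add(Rational(3459, 5), Mul(Rational(1, 5), I, Pow(14, Rational(1, 2)))) ≈ Add(691.80, Mul(0.74833, I))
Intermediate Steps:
Function('X')(C, s) = Mul(I, Pow(14, Rational(1, 2))) (Function('X')(C, s) = Pow(-14, Rational(1, 2)) = Mul(I, Pow(14, Rational(1, 2))))
K = Add(Rational(-3459, 5), Mul(Rational(-1, 5), I, Pow(14, Rational(1, 2)))) (K = Mul(Rational(-1, 5), Add(Add(-23754, Mul(I, Pow(14, Rational(1, 2)))), 27213)) = Mul(Rational(-1, 5), Add(3459, Mul(I, Pow(14, Rational(1, 2))))) = Add(Rational(-3459, 5), Mul(Rational(-1, 5), I, Pow(14, Rational(1, 2)))) ≈ Add(-691.80, Mul(-0.74833, I)))
Mul(-1, K) = Mul(-1, Add(Rational(-3459, 5), Mul(Rational(-1, 5), I, Pow(14, Rational(1, 2))))) = Add(Rational(3459, 5), Mul(Rational(1, 5), I, Pow(14, Rational(1, 2))))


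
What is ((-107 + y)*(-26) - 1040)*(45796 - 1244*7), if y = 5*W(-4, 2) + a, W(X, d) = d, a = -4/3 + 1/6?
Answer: 168268256/3 ≈ 5.6089e+7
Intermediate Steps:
a = -7/6 (a = -4*⅓ + 1*(⅙) = -4/3 + ⅙ = -7/6 ≈ -1.1667)
y = 53/6 (y = 5*2 - 7/6 = 10 - 7/6 = 53/6 ≈ 8.8333)
((-107 + y)*(-26) - 1040)*(45796 - 1244*7) = ((-107 + 53/6)*(-26) - 1040)*(45796 - 1244*7) = (-589/6*(-26) - 1040)*(45796 - 8708) = (7657/3 - 1040)*37088 = (4537/3)*37088 = 168268256/3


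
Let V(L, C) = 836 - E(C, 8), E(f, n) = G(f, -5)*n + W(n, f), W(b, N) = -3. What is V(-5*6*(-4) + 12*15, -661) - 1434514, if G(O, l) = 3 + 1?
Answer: -1433707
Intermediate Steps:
G(O, l) = 4
E(f, n) = -3 + 4*n (E(f, n) = 4*n - 3 = -3 + 4*n)
V(L, C) = 807 (V(L, C) = 836 - (-3 + 4*8) = 836 - (-3 + 32) = 836 - 1*29 = 836 - 29 = 807)
V(-5*6*(-4) + 12*15, -661) - 1434514 = 807 - 1434514 = -1433707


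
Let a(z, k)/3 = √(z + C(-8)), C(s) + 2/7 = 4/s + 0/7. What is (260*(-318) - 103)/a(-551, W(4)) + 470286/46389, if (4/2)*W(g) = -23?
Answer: 156762/15463 + 82783*I*√4326/4635 ≈ 10.138 + 1174.7*I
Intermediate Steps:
C(s) = -2/7 + 4/s (C(s) = -2/7 + (4/s + 0/7) = -2/7 + (4/s + 0*(⅐)) = -2/7 + (4/s + 0) = -2/7 + 4/s)
W(g) = -23/2 (W(g) = (½)*(-23) = -23/2)
a(z, k) = 3*√(-11/14 + z) (a(z, k) = 3*√(z + (-2/7 + 4/(-8))) = 3*√(z + (-2/7 + 4*(-⅛))) = 3*√(z + (-2/7 - ½)) = 3*√(z - 11/14) = 3*√(-11/14 + z))
(260*(-318) - 103)/a(-551, W(4)) + 470286/46389 = (260*(-318) - 103)/((3*√(-154 + 196*(-551))/14)) + 470286/46389 = (-82680 - 103)/((3*√(-154 - 107996)/14)) + 470286*(1/46389) = -82783*(-I*√4326/4635) + 156762/15463 = -(-82783)*I*√4326/4635 + 156762/15463 = 82783*I*√4326/4635 + 156762/15463 = 156762/15463 + 82783*I*√4326/4635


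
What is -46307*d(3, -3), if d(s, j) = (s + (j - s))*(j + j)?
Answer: -833526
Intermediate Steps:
d(s, j) = 2*j² (d(s, j) = j*(2*j) = 2*j²)
-46307*d(3, -3) = -92614*(-3)² = -92614*9 = -46307*18 = -833526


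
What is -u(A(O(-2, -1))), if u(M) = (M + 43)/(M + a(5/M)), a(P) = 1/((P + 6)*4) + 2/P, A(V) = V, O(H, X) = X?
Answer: 840/23 ≈ 36.522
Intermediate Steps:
a(P) = 2/P + 1/(4*(6 + P)) (a(P) = (1/4)/(6 + P) + 2/P = 1/(4*(6 + P)) + 2/P = 2/P + 1/(4*(6 + P)))
u(M) = (43 + M)/(M + 3*M*(16 + 15/M)/(20*(6 + 5/M))) (u(M) = (M + 43)/(M + 3*(16 + 3*(5/M))/(4*((5/M))*(6 + 5/M))) = (43 + M)/(M + 3*(M/5)*(16 + 15/M)/(4*(6 + 5/M))) = (43 + M)/(M + 3*M*(16 + 15/M)/(20*(6 + 5/M))))
-u(A(O(-2, -1))) = -20*(5 + 6*(-1))*(43 - 1)/((-1)*(145 + 168*(-1))) = -20*(-1)*(5 - 6)*42/(145 - 168) = -20*(-1)*(-1)*42/(-23) = -20*(-1)*(-1)*(-1)*42/23 = -1*(-840/23) = 840/23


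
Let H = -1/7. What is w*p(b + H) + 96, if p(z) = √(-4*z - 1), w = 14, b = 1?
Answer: 96 + 2*I*√217 ≈ 96.0 + 29.462*I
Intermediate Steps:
H = -⅐ (H = -1*⅐ = -⅐ ≈ -0.14286)
p(z) = √(-1 - 4*z)
w*p(b + H) + 96 = 14*√(-1 - 4*(1 - ⅐)) + 96 = 14*√(-1 - 4*6/7) + 96 = 14*√(-1 - 24/7) + 96 = 14*√(-31/7) + 96 = 14*(I*√217/7) + 96 = 2*I*√217 + 96 = 96 + 2*I*√217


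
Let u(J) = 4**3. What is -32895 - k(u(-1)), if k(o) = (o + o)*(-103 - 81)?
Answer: -9343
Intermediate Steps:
u(J) = 64
k(o) = -368*o (k(o) = (2*o)*(-184) = -368*o)
-32895 - k(u(-1)) = -32895 - (-368)*64 = -32895 - 1*(-23552) = -32895 + 23552 = -9343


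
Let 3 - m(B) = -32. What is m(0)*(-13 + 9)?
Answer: -140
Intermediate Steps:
m(B) = 35 (m(B) = 3 - 1*(-32) = 3 + 32 = 35)
m(0)*(-13 + 9) = 35*(-13 + 9) = 35*(-4) = -140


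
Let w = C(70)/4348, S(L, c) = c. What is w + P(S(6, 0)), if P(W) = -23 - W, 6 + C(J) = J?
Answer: -24985/1087 ≈ -22.985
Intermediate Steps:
C(J) = -6 + J
w = 16/1087 (w = (-6 + 70)/4348 = 64*(1/4348) = 16/1087 ≈ 0.014719)
w + P(S(6, 0)) = 16/1087 + (-23 - 1*0) = 16/1087 + (-23 + 0) = 16/1087 - 23 = -24985/1087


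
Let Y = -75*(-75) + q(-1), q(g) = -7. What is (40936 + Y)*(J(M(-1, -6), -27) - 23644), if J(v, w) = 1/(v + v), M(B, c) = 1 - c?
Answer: -7705036155/7 ≈ -1.1007e+9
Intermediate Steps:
J(v, w) = 1/(2*v)
Y = 5618 (Y = -75*(-75) - 7 = 5625 - 7 = 5618)
(40936 + Y)*(J(M(-1, -6), -27) - 23644) = (40936 + 5618)*(1/(2*(1 - 1*(-6))) - 23644) = 46554*(1/(2*(1 + 6)) - 23644) = 46554*((½)/7 - 23644) = 46554*((½)*(⅐) - 23644) = 46554*(1/14 - 23644) = 46554*(-331015/14) = -7705036155/7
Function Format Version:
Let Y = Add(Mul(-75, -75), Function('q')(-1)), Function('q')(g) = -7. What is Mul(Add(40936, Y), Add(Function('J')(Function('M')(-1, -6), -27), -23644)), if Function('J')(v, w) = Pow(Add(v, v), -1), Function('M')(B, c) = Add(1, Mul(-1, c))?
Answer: Rational(-7705036155, 7) ≈ -1.1007e+9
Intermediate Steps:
Function('J')(v, w) = Mul(Rational(1, 2), Pow(v, -1)) (Function('J')(v, w) = Pow(Mul(2, v), -1) = Mul(Rational(1, 2), Pow(v, -1)))
Y = 5618 (Y = Add(Mul(-75, -75), -7) = Add(5625, -7) = 5618)
Mul(Add(40936, Y), Add(Function('J')(Function('M')(-1, -6), -27), -23644)) = Mul(Add(40936, 5618), Add(Mul(Rational(1, 2), Pow(Add(1, Mul(-1, -6)), -1)), -23644)) = Mul(46554, Add(Mul(Rational(1, 2), Pow(Add(1, 6), -1)), -23644)) = Mul(46554, Add(Mul(Rational(1, 2), Pow(7, -1)), -23644)) = Mul(46554, Add(Mul(Rational(1, 2), Rational(1, 7)), -23644)) = Mul(46554, Add(Rational(1, 14), -23644)) = Mul(46554, Rational(-331015, 14)) = Rational(-7705036155, 7)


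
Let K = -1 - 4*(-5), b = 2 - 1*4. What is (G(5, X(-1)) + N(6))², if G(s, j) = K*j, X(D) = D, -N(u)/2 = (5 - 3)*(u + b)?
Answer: 1225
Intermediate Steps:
b = -2 (b = 2 - 4 = -2)
K = 19 (K = -1 + 20 = 19)
N(u) = 8 - 4*u (N(u) = -2*(5 - 3)*(u - 2) = -4*(-2 + u) = -2*(-4 + 2*u) = 8 - 4*u)
G(s, j) = 19*j
(G(5, X(-1)) + N(6))² = (19*(-1) + (8 - 4*6))² = (-19 + (8 - 24))² = (-19 - 16)² = (-35)² = 1225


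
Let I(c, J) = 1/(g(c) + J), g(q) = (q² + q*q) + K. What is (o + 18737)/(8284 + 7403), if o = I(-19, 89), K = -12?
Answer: 4990288/4177971 ≈ 1.1944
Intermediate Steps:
g(q) = -12 + 2*q² (g(q) = (q² + q*q) - 12 = (q² + q²) - 12 = 2*q² - 12 = -12 + 2*q²)
I(c, J) = 1/(-12 + J + 2*c²) (I(c, J) = 1/((-12 + 2*c²) + J) = 1/(-12 + J + 2*c²))
o = 1/799 (o = 1/(-12 + 89 + 2*(-19)²) = 1/(-12 + 89 + 2*361) = 1/(-12 + 89 + 722) = 1/799 ≈ 0.0012516)
(o + 18737)/(8284 + 7403) = (1/799 + 18737)/(8284 + 7403) = (14970864/799)/15687 = (14970864/799)*(1/15687) = 4990288/4177971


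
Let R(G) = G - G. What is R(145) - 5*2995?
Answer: -14975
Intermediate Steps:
R(G) = 0
R(145) - 5*2995 = 0 - 5*2995 = 0 - 14975 = -14975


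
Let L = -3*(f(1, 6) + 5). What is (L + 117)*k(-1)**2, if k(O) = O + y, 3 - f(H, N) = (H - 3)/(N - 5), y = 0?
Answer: 87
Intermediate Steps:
f(H, N) = 3 - (-3 + H)/(-5 + N) (f(H, N) = 3 - (H - 3)/(N - 5) = 3 - (-3 + H)/(-5 + N))
k(O) = O (k(O) = O + 0 = O)
L = -30 (L = -3*((-12 - 1*1 + 3*6)/(-5 + 6) + 5) = -3*((-12 - 1 + 18)/1 + 5) = -3*(1*5 + 5) = -3*(5 + 5) = -3*10 = -30)
(L + 117)*k(-1)**2 = (-30 + 117)*(-1)**2 = 87*1 = 87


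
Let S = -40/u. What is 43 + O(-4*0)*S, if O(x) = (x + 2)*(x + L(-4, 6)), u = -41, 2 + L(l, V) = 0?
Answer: 1603/41 ≈ 39.098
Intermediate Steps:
L(l, V) = -2 (L(l, V) = -2 + 0 = -2)
O(x) = (-2 + x)*(2 + x) (O(x) = (x + 2)*(x - 2) = (2 + x)*(-2 + x) = (-2 + x)*(2 + x))
S = 40/41 (S = -40/(-41) = -40*(-1/41) = 40/41 ≈ 0.97561)
43 + O(-4*0)*S = 43 + (-4 + (-4*0)**2)*(40/41) = 43 + (-4 + 0**2)*(40/41) = 43 + (-4 + 0)*(40/41) = 43 - 4*40/41 = 43 - 160/41 = 1603/41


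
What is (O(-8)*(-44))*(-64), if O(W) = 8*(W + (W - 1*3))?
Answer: -428032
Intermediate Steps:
O(W) = -24 + 16*W (O(W) = 8*(W + (W - 3)) = 8*(W + (-3 + W)) = 8*(-3 + 2*W) = -24 + 16*W)
(O(-8)*(-44))*(-64) = ((-24 + 16*(-8))*(-44))*(-64) = ((-24 - 128)*(-44))*(-64) = -152*(-44)*(-64) = 6688*(-64) = -428032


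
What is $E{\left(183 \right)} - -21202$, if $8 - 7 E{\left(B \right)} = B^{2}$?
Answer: $16419$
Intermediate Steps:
$E{\left(B \right)} = \frac{8}{7} - \frac{B^{2}}{7}$
$E{\left(183 \right)} - -21202 = \left(\frac{8}{7} - \frac{183^{2}}{7}\right) - -21202 = \left(\frac{8}{7} - \frac{33489}{7}\right) + 21202 = -4783 + 21202 = 16419$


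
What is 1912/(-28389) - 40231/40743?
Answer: -406672825/385551009 ≈ -1.0548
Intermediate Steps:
1912/(-28389) - 40231/40743 = 1912*(-1/28389) - 40231*1/40743 = -1912/28389 - 40231/40743 = -406672825/385551009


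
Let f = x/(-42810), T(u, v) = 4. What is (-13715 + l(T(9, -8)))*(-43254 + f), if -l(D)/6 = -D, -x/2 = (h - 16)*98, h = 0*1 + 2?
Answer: 12675856736222/21405 ≈ 5.9219e+8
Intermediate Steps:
h = 2 (h = 0 + 2 = 2)
x = 2744 (x = -2*(2 - 16)*98 = -(-28)*98 = -2*(-1372) = 2744)
f = -1372/21405 (f = 2744/(-42810) = 2744*(-1/42810) = -1372/21405 ≈ -0.064097)
l(D) = 6*D (l(D) = -(-6)*D = 6*D)
(-13715 + l(T(9, -8)))*(-43254 + f) = (-13715 + 6*4)*(-43254 - 1372/21405) = (-13715 + 24)*(-925853242/21405) = -13691*(-925853242/21405) = 12675856736222/21405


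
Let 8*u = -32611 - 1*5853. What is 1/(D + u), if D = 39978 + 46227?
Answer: 1/81397 ≈ 1.2285e-5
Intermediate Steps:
u = -4808 (u = (-32611 - 1*5853)/8 = (-32611 - 5853)/8 = (1/8)*(-38464) = -4808)
D = 86205
1/(D + u) = 1/(86205 - 4808) = 1/81397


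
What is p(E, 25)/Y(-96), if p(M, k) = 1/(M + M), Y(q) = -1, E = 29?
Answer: -1/58 ≈ -0.017241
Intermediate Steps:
p(M, k) = 1/(2*M)
p(E, 25)/Y(-96) = ((½)/29)/(-1) = ((½)*(1/29))*(-1) = (1/58)*(-1) = -1/58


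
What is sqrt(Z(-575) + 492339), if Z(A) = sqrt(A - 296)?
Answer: sqrt(492339 + I*sqrt(871)) ≈ 701.67 + 0.021*I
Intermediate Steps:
Z(A) = sqrt(-296 + A)
sqrt(Z(-575) + 492339) = sqrt(sqrt(-296 - 575) + 492339) = sqrt(sqrt(-871) + 492339) = sqrt(I*sqrt(871) + 492339) = sqrt(492339 + I*sqrt(871))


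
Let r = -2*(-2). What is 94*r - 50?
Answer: 326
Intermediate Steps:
r = 4
94*r - 50 = 94*4 - 50 = 376 - 50 = 326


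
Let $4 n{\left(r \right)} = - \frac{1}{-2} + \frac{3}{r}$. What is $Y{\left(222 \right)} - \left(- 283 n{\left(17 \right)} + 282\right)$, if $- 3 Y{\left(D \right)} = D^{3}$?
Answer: $- \frac{496026019}{136} \approx -3.6472 \cdot 10^{6}$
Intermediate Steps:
$n{\left(r \right)} = \frac{1}{8} + \frac{3}{4 r}$ ($n{\left(r \right)} = \frac{- \frac{1}{-2} + \frac{3}{r}}{4} = \frac{\left(-1\right) \left(- \frac{1}{2}\right) + \frac{3}{r}}{4} = \frac{\frac{1}{2} + \frac{3}{r}}{4} = \frac{1}{8} + \frac{3}{4 r}$)
$Y{\left(D \right)} = - \frac{D^{3}}{3}$
$Y{\left(222 \right)} - \left(- 283 n{\left(17 \right)} + 282\right) = - \frac{222^{3}}{3} - \left(- 283 \frac{6 + 17}{8 \cdot 17} + 282\right) = \left(- \frac{1}{3}\right) 10941048 - \left(- 283 \cdot \frac{1}{8} \cdot \frac{1}{17} \cdot 23 + 282\right) = -3647016 - \left(\left(-283\right) \frac{23}{136} + 282\right) = -3647016 - \left(- \frac{6509}{136} + 282\right) = -3647016 - \frac{31843}{136} = - \frac{496026019}{136}$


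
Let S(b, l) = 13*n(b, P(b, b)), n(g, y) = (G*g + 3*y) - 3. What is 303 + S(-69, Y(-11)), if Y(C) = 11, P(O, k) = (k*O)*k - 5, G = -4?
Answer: -12808194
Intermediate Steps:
P(O, k) = -5 + O*k² (P(O, k) = (O*k)*k - 5 = O*k² - 5 = -5 + O*k²)
n(g, y) = -3 - 4*g + 3*y (n(g, y) = (-4*g + 3*y) - 3 = -3 - 4*g + 3*y)
S(b, l) = -234 - 52*b + 39*b³ (S(b, l) = 13*(-3 - 4*b + 3*(-5 + b*b²)) = 13*(-3 - 4*b + 3*(-5 + b³)) = 13*(-3 - 4*b + (-15 + 3*b³)) = 13*(-18 - 4*b + 3*b³) = -234 - 52*b + 39*b³)
303 + S(-69, Y(-11)) = 303 + (-234 - 52*(-69) + 39*(-69)³) = 303 + (-234 + 3588 + 39*(-328509)) = 303 + (-234 + 3588 - 12811851) = 303 - 12808497 = -12808194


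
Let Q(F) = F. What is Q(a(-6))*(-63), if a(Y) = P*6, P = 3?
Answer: -1134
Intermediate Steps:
a(Y) = 18 (a(Y) = 3*6 = 18)
Q(a(-6))*(-63) = 18*(-63) = -1134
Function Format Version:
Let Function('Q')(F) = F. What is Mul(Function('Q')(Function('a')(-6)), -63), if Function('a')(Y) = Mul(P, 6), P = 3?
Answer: -1134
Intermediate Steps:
Function('a')(Y) = 18 (Function('a')(Y) = Mul(3, 6) = 18)
Mul(Function('Q')(Function('a')(-6)), -63) = Mul(18, -63) = -1134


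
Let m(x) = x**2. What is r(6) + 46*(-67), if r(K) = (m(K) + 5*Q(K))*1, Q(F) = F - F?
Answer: -3046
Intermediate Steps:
Q(F) = 0
r(K) = K**2 (r(K) = (K**2 + 5*0)*1 = (K**2 + 0)*1 = K**2*1 = K**2)
r(6) + 46*(-67) = 6**2 + 46*(-67) = 36 - 3082 = -3046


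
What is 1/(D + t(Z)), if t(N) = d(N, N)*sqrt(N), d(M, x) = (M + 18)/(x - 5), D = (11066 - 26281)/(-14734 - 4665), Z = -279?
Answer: 23806084994960/7170941612320159 - 83683298108772*I*sqrt(31)/7170941612320159 ≈ 0.0033198 - 0.064975*I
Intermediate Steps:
D = 15215/19399 (D = -15215/(-19399) = -15215*(-1/19399) = 15215/19399 ≈ 0.78432)
d(M, x) = (18 + M)/(-5 + x)
t(N) = sqrt(N)*(18 + N)/(-5 + N) (t(N) = ((18 + N)/(-5 + N))*sqrt(N) = sqrt(N)*(18 + N)/(-5 + N))
1/(D + t(Z)) = 1/(15215/19399 + sqrt(-279)*(18 - 279)/(-5 - 279)) = 1/(15215/19399 + (3*I*sqrt(31))*(-261)/(-284)) = 1/(15215/19399 + (3*I*sqrt(31))*(-1/284)*(-261)) = 1/(15215/19399 + 783*I*sqrt(31)/284)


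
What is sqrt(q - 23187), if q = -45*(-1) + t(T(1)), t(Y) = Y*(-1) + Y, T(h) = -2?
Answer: I*sqrt(23142) ≈ 152.13*I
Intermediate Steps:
t(Y) = 0 (t(Y) = -Y + Y = 0)
q = 45 (q = -45*(-1) + 0 = 45 + 0 = 45)
sqrt(q - 23187) = sqrt(45 - 23187) = sqrt(-23142) = I*sqrt(23142)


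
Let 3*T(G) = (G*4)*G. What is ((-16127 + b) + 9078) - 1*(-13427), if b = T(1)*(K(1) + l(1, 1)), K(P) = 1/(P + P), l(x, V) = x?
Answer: 6380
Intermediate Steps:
K(P) = 1/(2*P)
T(G) = 4*G²/3 (T(G) = ((G*4)*G)/3 = ((4*G)*G)/3 = (4*G²)/3 = 4*G²/3)
b = 2 (b = ((4/3)*1²)*((½)/1 + 1) = ((4/3)*1)*((½)*1 + 1) = 4*(½ + 1)/3 = (4/3)*(3/2) = 2)
((-16127 + b) + 9078) - 1*(-13427) = ((-16127 + 2) + 9078) - 1*(-13427) = (-16125 + 9078) + 13427 = -7047 + 13427 = 6380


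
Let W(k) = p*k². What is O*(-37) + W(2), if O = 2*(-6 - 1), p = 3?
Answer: 530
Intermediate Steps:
W(k) = 3*k²
O = -14 (O = 2*(-7) = -14)
O*(-37) + W(2) = -14*(-37) + 3*2² = 518 + 3*4 = 518 + 12 = 530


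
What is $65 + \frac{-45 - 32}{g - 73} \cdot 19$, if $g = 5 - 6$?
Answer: $\frac{6273}{74} \approx 84.77$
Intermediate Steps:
$g = -1$ ($g = 5 - 6 = -1$)
$65 + \frac{-45 - 32}{g - 73} \cdot 19 = 65 + \frac{-45 - 32}{-1 - 73} \cdot 19 = 65 + - \frac{77}{-74} \cdot 19 = 65 + \left(-77\right) \left(- \frac{1}{74}\right) 19 = 65 + \frac{77}{74} \cdot 19 = 65 + \frac{1463}{74} = \frac{6273}{74}$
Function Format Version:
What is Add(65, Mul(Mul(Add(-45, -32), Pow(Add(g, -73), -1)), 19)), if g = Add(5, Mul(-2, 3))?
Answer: Rational(6273, 74) ≈ 84.770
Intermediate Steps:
g = -1 (g = Add(5, -6) = -1)
Add(65, Mul(Mul(Add(-45, -32), Pow(Add(g, -73), -1)), 19)) = Add(65, Mul(Mul(Add(-45, -32), Pow(Add(-1, -73), -1)), 19)) = Add(65, Mul(Mul(-77, Pow(-74, -1)), 19)) = Add(65, Mul(Mul(-77, Rational(-1, 74)), 19)) = Add(65, Mul(Rational(77, 74), 19)) = Add(65, Rational(1463, 74)) = Rational(6273, 74)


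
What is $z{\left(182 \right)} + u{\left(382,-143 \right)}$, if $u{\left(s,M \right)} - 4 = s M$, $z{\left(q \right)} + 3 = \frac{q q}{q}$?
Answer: $-54443$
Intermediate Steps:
$z{\left(q \right)} = -3 + q$ ($z{\left(q \right)} = -3 + \frac{q q}{q} = -3 + \frac{q^{2}}{q} = -3 + q$)
$u{\left(s,M \right)} = 4 + M s$ ($u{\left(s,M \right)} = 4 + s M = 4 + M s$)
$z{\left(182 \right)} + u{\left(382,-143 \right)} = \left(-3 + 182\right) + \left(4 - 54626\right) = 179 + \left(4 - 54626\right) = 179 - 54622 = -54443$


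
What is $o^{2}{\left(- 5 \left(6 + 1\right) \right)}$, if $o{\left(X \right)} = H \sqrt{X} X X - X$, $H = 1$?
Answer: $-52520650 + 85750 i \sqrt{35} \approx -5.2521 \cdot 10^{7} + 5.073 \cdot 10^{5} i$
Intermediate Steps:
$o{\left(X \right)} = X^{\frac{5}{2}} - X$ ($o{\left(X \right)} = 1 \sqrt{X} X X - X = \sqrt{X} X X - X = X^{\frac{3}{2}} X - X = X^{\frac{5}{2}} - X$)
$o^{2}{\left(- 5 \left(6 + 1\right) \right)} = \left(\left(- 5 \left(6 + 1\right)\right)^{\frac{5}{2}} - - 5 \left(6 + 1\right)\right)^{2} = \left(\left(\left(-5\right) 7\right)^{\frac{5}{2}} - \left(-5\right) 7\right)^{2} = \left(\left(-35\right)^{\frac{5}{2}} - -35\right)^{2} = \left(1225 i \sqrt{35} + 35\right)^{2} = \left(35 + 1225 i \sqrt{35}\right)^{2}$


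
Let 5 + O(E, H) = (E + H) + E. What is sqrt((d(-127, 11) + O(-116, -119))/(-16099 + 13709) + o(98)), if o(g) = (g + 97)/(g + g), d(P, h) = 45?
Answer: sqrt(314886085)/16730 ≈ 1.0607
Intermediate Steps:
O(E, H) = -5 + H + 2*E (O(E, H) = -5 + ((E + H) + E) = -5 + (H + 2*E) = -5 + H + 2*E)
o(g) = (97 + g)/(2*g) (o(g) = (97 + g)/((2*g)) = (97 + g)*(1/(2*g)) = (97 + g)/(2*g))
sqrt((d(-127, 11) + O(-116, -119))/(-16099 + 13709) + o(98)) = sqrt((45 + (-5 - 119 + 2*(-116)))/(-16099 + 13709) + (1/2)*(97 + 98)/98) = sqrt((45 + (-5 - 119 - 232))/(-2390) + (1/2)*(1/98)*195) = sqrt((45 - 356)*(-1/2390) + 195/196) = sqrt(-311*(-1/2390) + 195/196) = sqrt(311/2390 + 195/196) = sqrt(263503/234220) = sqrt(314886085)/16730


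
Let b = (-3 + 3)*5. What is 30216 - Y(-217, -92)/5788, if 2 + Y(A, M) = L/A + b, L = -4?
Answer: 18975587783/627998 ≈ 30216.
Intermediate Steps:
b = 0 (b = 0*5 = 0)
Y(A, M) = -2 - 4/A (Y(A, M) = -2 + (-4/A + 0) = -2 - 4/A)
30216 - Y(-217, -92)/5788 = 30216 - (-2 - 4/(-217))/5788 = 30216 - (-2 - 4*(-1/217))/5788 = 30216 - (-2 + 4/217)/5788 = 30216 - (-430)/(217*5788) = 30216 - 1*(-215/627998) = 30216 + 215/627998 = 18975587783/627998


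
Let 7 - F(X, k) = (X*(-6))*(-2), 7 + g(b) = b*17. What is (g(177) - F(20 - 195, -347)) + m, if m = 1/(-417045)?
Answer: 373255274/417045 ≈ 895.00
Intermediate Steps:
g(b) = -7 + 17*b (g(b) = -7 + b*17 = -7 + 17*b)
F(X, k) = 7 - 12*X (F(X, k) = 7 - X*(-6)*(-2) = 7 - (-6*X)*(-2) = 7 - 12*X)
m = -1/417045 ≈ -2.3978e-6
(g(177) - F(20 - 195, -347)) + m = ((-7 + 17*177) - (7 - 12*(20 - 195))) - 1/417045 = ((-7 + 3009) - (7 - 12*(-175))) - 1/417045 = (3002 - (7 + 2100)) - 1/417045 = (3002 - 1*2107) - 1/417045 = (3002 - 2107) - 1/417045 = 895 - 1/417045 = 373255274/417045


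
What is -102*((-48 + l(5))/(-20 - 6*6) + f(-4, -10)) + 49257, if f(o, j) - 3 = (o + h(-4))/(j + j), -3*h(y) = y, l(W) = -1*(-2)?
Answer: 3419753/70 ≈ 48854.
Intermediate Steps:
l(W) = 2
h(y) = -y/3
f(o, j) = 3 + (4/3 + o)/(2*j) (f(o, j) = 3 + (o - ⅓*(-4))/(j + j) = 3 + (o + 4/3)/((2*j)) = 3 + (4/3 + o)*(1/(2*j)) = 3 + (4/3 + o)/(2*j))
-102*((-48 + l(5))/(-20 - 6*6) + f(-4, -10)) + 49257 = -102*((-48 + 2)/(-20 - 6*6) + (⅙)*(4 + 3*(-4) + 18*(-10))/(-10)) + 49257 = -102*(-46/(-20 - 36) + (⅙)*(-⅒)*(4 - 12 - 180)) + 49257 = -102*(-46/(-56) + (⅙)*(-⅒)*(-188)) + 49257 = -102*(-46*(-1/56) + 47/15) + 49257 = -102*(23/28 + 47/15) + 49257 = -102*1661/420 + 49257 = -28237/70 + 49257 = 3419753/70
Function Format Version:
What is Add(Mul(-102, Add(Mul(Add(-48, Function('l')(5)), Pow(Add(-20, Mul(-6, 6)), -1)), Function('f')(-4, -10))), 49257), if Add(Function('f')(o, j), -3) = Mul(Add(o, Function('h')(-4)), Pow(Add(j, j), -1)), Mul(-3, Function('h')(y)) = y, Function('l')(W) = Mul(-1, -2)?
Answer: Rational(3419753, 70) ≈ 48854.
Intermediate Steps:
Function('l')(W) = 2
Function('h')(y) = Mul(Rational(-1, 3), y)
Function('f')(o, j) = Add(3, Mul(Rational(1, 2), Pow(j, -1), Add(Rational(4, 3), o))) (Function('f')(o, j) = Add(3, Mul(Add(o, Mul(Rational(-1, 3), -4)), Pow(Add(j, j), -1))) = Add(3, Mul(Add(o, Rational(4, 3)), Pow(Mul(2, j), -1))) = Add(3, Mul(Add(Rational(4, 3), o), Mul(Rational(1, 2), Pow(j, -1)))) = Add(3, Mul(Rational(1, 2), Pow(j, -1), Add(Rational(4, 3), o))))
Add(Mul(-102, Add(Mul(Add(-48, Function('l')(5)), Pow(Add(-20, Mul(-6, 6)), -1)), Function('f')(-4, -10))), 49257) = Add(Mul(-102, Add(Mul(Add(-48, 2), Pow(Add(-20, Mul(-6, 6)), -1)), Mul(Rational(1, 6), Pow(-10, -1), Add(4, Mul(3, -4), Mul(18, -10))))), 49257) = Add(Mul(-102, Add(Mul(-46, Pow(Add(-20, -36), -1)), Mul(Rational(1, 6), Rational(-1, 10), Add(4, -12, -180)))), 49257) = Add(Mul(-102, Add(Mul(-46, Pow(-56, -1)), Mul(Rational(1, 6), Rational(-1, 10), -188))), 49257) = Add(Mul(-102, Add(Mul(-46, Rational(-1, 56)), Rational(47, 15))), 49257) = Add(Mul(-102, Add(Rational(23, 28), Rational(47, 15))), 49257) = Add(Mul(-102, Rational(1661, 420)), 49257) = Add(Rational(-28237, 70), 49257) = Rational(3419753, 70)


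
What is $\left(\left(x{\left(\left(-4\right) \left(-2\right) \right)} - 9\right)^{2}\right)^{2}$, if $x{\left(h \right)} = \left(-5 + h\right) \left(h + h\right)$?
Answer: $2313441$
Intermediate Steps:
$x{\left(h \right)} = 2 h \left(-5 + h\right)$ ($x{\left(h \right)} = \left(-5 + h\right) 2 h = 2 h \left(-5 + h\right)$)
$\left(\left(x{\left(\left(-4\right) \left(-2\right) \right)} - 9\right)^{2}\right)^{2} = \left(\left(2 \left(\left(-4\right) \left(-2\right)\right) \left(-5 - -8\right) - 9\right)^{2}\right)^{2} = \left(\left(2 \cdot 8 \left(-5 + 8\right) - 9\right)^{2}\right)^{2} = \left(\left(2 \cdot 8 \cdot 3 - 9\right)^{2}\right)^{2} = \left(\left(48 - 9\right)^{2}\right)^{2} = \left(39^{2}\right)^{2} = 1521^{2} = 2313441$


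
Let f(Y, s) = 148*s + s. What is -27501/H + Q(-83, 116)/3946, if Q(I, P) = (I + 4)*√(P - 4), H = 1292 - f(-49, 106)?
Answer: 9167/4834 - 158*√7/1973 ≈ 1.6845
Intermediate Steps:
f(Y, s) = 149*s
H = -14502 (H = 1292 - 149*106 = 1292 - 1*15794 = 1292 - 15794 = -14502)
Q(I, P) = √(-4 + P)*(4 + I) (Q(I, P) = (4 + I)*√(-4 + P) = √(-4 + P)*(4 + I))
-27501/H + Q(-83, 116)/3946 = -27501/(-14502) + (√(-4 + 116)*(4 - 83))/3946 = -27501*(-1/14502) + (√112*(-79))*(1/3946) = 9167/4834 + ((4*√7)*(-79))*(1/3946) = 9167/4834 - 316*√7*(1/3946) = 9167/4834 - 158*√7/1973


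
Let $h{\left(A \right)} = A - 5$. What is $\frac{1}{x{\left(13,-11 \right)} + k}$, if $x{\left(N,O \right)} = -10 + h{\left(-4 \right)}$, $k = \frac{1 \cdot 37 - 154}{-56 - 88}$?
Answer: $- \frac{16}{291} \approx -0.054983$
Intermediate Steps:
$h{\left(A \right)} = -5 + A$
$k = \frac{13}{16}$ ($k = \frac{37 - 154}{-56 - 88} = - \frac{117}{-56 - 88} = - \frac{117}{-144} = \left(-117\right) \left(- \frac{1}{144}\right) = \frac{13}{16} \approx 0.8125$)
$x{\left(N,O \right)} = -19$ ($x{\left(N,O \right)} = -10 - 9 = -19$)
$\frac{1}{x{\left(13,-11 \right)} + k} = \frac{1}{-19 + \frac{13}{16}} = \frac{1}{- \frac{291}{16}} = - \frac{16}{291}$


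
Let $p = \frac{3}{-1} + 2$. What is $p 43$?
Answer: $-43$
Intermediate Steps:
$p = -1$ ($p = 3 \left(-1\right) + 2 = -3 + 2 = -1$)
$p 43 = \left(-1\right) 43 = -43$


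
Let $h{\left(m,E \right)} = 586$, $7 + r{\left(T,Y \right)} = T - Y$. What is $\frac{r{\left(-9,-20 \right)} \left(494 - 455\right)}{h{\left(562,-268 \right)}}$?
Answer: $\frac{78}{293} \approx 0.26621$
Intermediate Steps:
$r{\left(T,Y \right)} = -7 + T - Y$ ($r{\left(T,Y \right)} = -7 + \left(T - Y\right) = -7 + T - Y$)
$\frac{r{\left(-9,-20 \right)} \left(494 - 455\right)}{h{\left(562,-268 \right)}} = \frac{\left(-7 - 9 - -20\right) \left(494 - 455\right)}{586} = \left(-7 - 9 + 20\right) 39 \cdot \frac{1}{586} = 4 \cdot 39 \cdot \frac{1}{586} = 156 \cdot \frac{1}{586} = \frac{78}{293}$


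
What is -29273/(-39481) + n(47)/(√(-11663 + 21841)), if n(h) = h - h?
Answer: 29273/39481 ≈ 0.74145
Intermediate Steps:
n(h) = 0
-29273/(-39481) + n(47)/(√(-11663 + 21841)) = -29273/(-39481) + 0/(√(-11663 + 21841)) = -29273*(-1/39481) + 0/(√10178) = 29273/39481 + 0*(√10178/10178) = 29273/39481 + 0 = 29273/39481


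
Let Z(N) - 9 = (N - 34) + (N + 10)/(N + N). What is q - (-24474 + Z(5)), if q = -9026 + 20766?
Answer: 72465/2 ≈ 36233.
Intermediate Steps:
q = 11740
Z(N) = -25 + N + (10 + N)/(2*N) (Z(N) = 9 + ((N - 34) + (N + 10)/(N + N)) = 9 + ((-34 + N) + (10 + N)/((2*N))) = 9 + ((-34 + N) + (10 + N)*(1/(2*N))) = 9 + ((-34 + N) + (10 + N)/(2*N)) = 9 + (-34 + N + (10 + N)/(2*N)) = -25 + N + (10 + N)/(2*N))
q - (-24474 + Z(5)) = 11740 - (-24474 + (-49/2 + 5 + 5/5)) = 11740 - (-24474 + (-49/2 + 5 + 5*(⅕))) = 11740 - (-24474 + (-49/2 + 5 + 1)) = 11740 - (-24474 - 37/2) = 11740 - 1*(-48985/2) = 11740 + 48985/2 = 72465/2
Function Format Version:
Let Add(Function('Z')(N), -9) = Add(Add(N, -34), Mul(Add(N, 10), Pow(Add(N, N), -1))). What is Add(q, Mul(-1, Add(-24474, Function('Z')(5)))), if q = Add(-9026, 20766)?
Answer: Rational(72465, 2) ≈ 36233.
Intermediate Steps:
q = 11740
Function('Z')(N) = Add(-25, N, Mul(Rational(1, 2), Pow(N, -1), Add(10, N))) (Function('Z')(N) = Add(9, Add(Add(N, -34), Mul(Add(N, 10), Pow(Add(N, N), -1)))) = Add(9, Add(Add(-34, N), Mul(Add(10, N), Pow(Mul(2, N), -1)))) = Add(9, Add(Add(-34, N), Mul(Add(10, N), Mul(Rational(1, 2), Pow(N, -1))))) = Add(9, Add(Add(-34, N), Mul(Rational(1, 2), Pow(N, -1), Add(10, N)))) = Add(9, Add(-34, N, Mul(Rational(1, 2), Pow(N, -1), Add(10, N)))) = Add(-25, N, Mul(Rational(1, 2), Pow(N, -1), Add(10, N))))
Add(q, Mul(-1, Add(-24474, Function('Z')(5)))) = Add(11740, Mul(-1, Add(-24474, Add(Rational(-49, 2), 5, Mul(5, Pow(5, -1)))))) = Add(11740, Mul(-1, Add(-24474, Add(Rational(-49, 2), 5, Mul(5, Rational(1, 5)))))) = Add(11740, Mul(-1, Add(-24474, Add(Rational(-49, 2), 5, 1)))) = Add(11740, Mul(-1, Add(-24474, Rational(-37, 2)))) = Add(11740, Mul(-1, Rational(-48985, 2))) = Add(11740, Rational(48985, 2)) = Rational(72465, 2)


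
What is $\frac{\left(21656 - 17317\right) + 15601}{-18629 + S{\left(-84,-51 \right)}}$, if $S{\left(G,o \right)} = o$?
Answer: $- \frac{997}{934} \approx -1.0675$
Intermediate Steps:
$\frac{\left(21656 - 17317\right) + 15601}{-18629 + S{\left(-84,-51 \right)}} = \frac{\left(21656 - 17317\right) + 15601}{-18629 - 51} = \frac{4339 + 15601}{-18680} = 19940 \left(- \frac{1}{18680}\right) = - \frac{997}{934}$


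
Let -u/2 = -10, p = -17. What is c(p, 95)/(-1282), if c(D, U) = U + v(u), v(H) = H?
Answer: -115/1282 ≈ -0.089704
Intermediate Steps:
u = 20 (u = -2*(-10) = 20)
c(D, U) = 20 + U (c(D, U) = U + 20 = 20 + U)
c(p, 95)/(-1282) = (20 + 95)/(-1282) = 115*(-1/1282) = -115/1282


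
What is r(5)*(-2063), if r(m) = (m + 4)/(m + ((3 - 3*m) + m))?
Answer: 18567/2 ≈ 9283.5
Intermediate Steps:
r(m) = (4 + m)/(3 - m) (r(m) = (4 + m)/(m + (3 - 2*m)) = (4 + m)/(3 - m))
r(5)*(-2063) = ((-4 - 1*5)/(-3 + 5))*(-2063) = ((-4 - 5)/2)*(-2063) = ((½)*(-9))*(-2063) = -9/2*(-2063) = 18567/2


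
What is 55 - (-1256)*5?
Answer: 6335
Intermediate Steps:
55 - (-1256)*5 = 55 - 157*(-40) = 55 + 6280 = 6335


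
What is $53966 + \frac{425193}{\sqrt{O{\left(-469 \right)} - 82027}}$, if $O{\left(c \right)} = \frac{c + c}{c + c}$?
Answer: $53966 - \frac{141731 i \sqrt{186}}{1302} \approx 53966.0 - 1484.6 i$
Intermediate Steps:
$O{\left(c \right)} = 1$ ($O{\left(c \right)} = \frac{2 c}{2 c} = 2 c \frac{1}{2 c} = 1$)
$53966 + \frac{425193}{\sqrt{O{\left(-469 \right)} - 82027}} = 53966 + \frac{425193}{\sqrt{1 - 82027}} = 53966 + \frac{425193}{\sqrt{-82026}} = 53966 + \frac{425193}{21 i \sqrt{186}} = 53966 + 425193 \left(- \frac{i \sqrt{186}}{3906}\right) = 53966 - \frac{141731 i \sqrt{186}}{1302}$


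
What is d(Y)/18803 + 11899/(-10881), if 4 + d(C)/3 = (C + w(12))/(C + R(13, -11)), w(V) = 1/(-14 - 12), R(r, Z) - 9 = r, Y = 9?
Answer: -447716065/409190886 ≈ -1.0942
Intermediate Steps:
R(r, Z) = 9 + r
w(V) = -1/26 (w(V) = 1/(-26) = -1/26)
d(C) = -12 + 3*(-1/26 + C)/(22 + C) (d(C) = -12 + 3*((C - 1/26)/(C + (9 + 13))) = -12 + 3*((-1/26 + C)/(C + 22)) = -12 + 3*((-1/26 + C)/(22 + C)) = -12 + 3*(-1/26 + C)/(22 + C))
d(Y)/18803 + 11899/(-10881) = (9*(-763 - 26*9)/(26*(22 + 9)))/18803 + 11899/(-10881) = ((9/26)*(-763 - 234)/31)*(1/18803) + 11899*(-1/10881) = ((9/26)*(1/31)*(-997))*(1/18803) - 11899/10881 = -8973/806*1/18803 - 11899/10881 = -8973/15155218 - 11899/10881 = -447716065/409190886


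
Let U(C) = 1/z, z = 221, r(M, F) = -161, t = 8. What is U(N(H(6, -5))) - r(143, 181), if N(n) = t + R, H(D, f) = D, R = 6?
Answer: 35582/221 ≈ 161.00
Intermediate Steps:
N(n) = 14 (N(n) = 8 + 6 = 14)
U(C) = 1/221
U(N(H(6, -5))) - r(143, 181) = 1/221 - 1*(-161) = 1/221 + 161 = 35582/221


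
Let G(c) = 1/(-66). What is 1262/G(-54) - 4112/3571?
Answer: -297439844/3571 ≈ -83293.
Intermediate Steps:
G(c) = -1/66
1262/G(-54) - 4112/3571 = 1262/(-1/66) - 4112/3571 = 1262*(-66) - 4112*1/3571 = -83292 - 4112/3571 = -297439844/3571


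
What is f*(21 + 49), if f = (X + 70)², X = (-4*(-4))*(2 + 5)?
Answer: 2318680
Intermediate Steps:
X = 112 (X = 16*7 = 112)
f = 33124 (f = (112 + 70)² = 182² = 33124)
f*(21 + 49) = 33124*(21 + 49) = 33124*70 = 2318680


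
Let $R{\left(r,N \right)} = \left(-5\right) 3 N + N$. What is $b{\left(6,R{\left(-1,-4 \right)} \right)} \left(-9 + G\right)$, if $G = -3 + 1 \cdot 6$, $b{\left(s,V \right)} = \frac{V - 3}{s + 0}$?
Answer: $-53$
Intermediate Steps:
$R{\left(r,N \right)} = - 14 N$ ($R{\left(r,N \right)} = - 15 N + N = - 14 N$)
$b{\left(s,V \right)} = \frac{-3 + V}{s}$
$G = 3$ ($G = -3 + 6 = 3$)
$b{\left(6,R{\left(-1,-4 \right)} \right)} \left(-9 + G\right) = \frac{-3 - -56}{6} \left(-9 + 3\right) = \frac{-3 + 56}{6} \left(-6\right) = \frac{1}{6} \cdot 53 \left(-6\right) = \frac{53}{6} \left(-6\right) = -53$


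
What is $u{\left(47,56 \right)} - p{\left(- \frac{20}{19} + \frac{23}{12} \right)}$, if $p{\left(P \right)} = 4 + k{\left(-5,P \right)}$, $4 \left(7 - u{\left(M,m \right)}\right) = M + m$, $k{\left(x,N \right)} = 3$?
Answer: $- \frac{103}{4} \approx -25.75$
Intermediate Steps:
$u{\left(M,m \right)} = 7 - \frac{M}{4} - \frac{m}{4}$ ($u{\left(M,m \right)} = 7 - \frac{M + m}{4} = 7 - \left(\frac{M}{4} + \frac{m}{4}\right) = 7 - \frac{M}{4} - \frac{m}{4}$)
$p{\left(P \right)} = 7$ ($p{\left(P \right)} = 4 + 3 = 7$)
$u{\left(47,56 \right)} - p{\left(- \frac{20}{19} + \frac{23}{12} \right)} = \left(7 - \frac{47}{4} - 14\right) - 7 = - \frac{75}{4} - 7 = - \frac{103}{4}$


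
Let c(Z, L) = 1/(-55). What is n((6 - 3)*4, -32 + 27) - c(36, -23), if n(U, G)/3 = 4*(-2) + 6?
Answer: -329/55 ≈ -5.9818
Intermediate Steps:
c(Z, L) = -1/55
n(U, G) = -6 (n(U, G) = 3*(4*(-2) + 6) = 3*(-8 + 6) = 3*(-2) = -6)
n((6 - 3)*4, -32 + 27) - c(36, -23) = -6 - 1*(-1/55) = -6 + 1/55 = -329/55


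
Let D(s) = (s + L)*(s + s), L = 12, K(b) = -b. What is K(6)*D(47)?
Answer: -33276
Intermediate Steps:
D(s) = 2*s*(12 + s) (D(s) = (s + 12)*(s + s) = (12 + s)*(2*s) = 2*s*(12 + s))
K(6)*D(47) = (-1*6)*(2*47*(12 + 47)) = -12*47*59 = -6*5546 = -33276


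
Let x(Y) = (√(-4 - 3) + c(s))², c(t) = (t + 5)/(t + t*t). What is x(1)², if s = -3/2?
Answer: -31703/81 + 7448*I*√7/27 ≈ -391.4 + 729.83*I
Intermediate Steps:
s = -3/2 (s = -3*½ = -3/2 ≈ -1.5000)
c(t) = (5 + t)/(t + t²)
x(Y) = (14/3 + I*√7)² (x(Y) = (√(-4 - 3) + (5 - 3/2)/((-3/2)*(1 - 3/2)))² = (√(-7) - ⅔*7/2/(-½))² = (I*√7 - ⅔*(-2)*7/2)² = (I*√7 + 14/3)² = (14/3 + I*√7)²)
x(1)² = (133/9 + 28*I*√7/3)²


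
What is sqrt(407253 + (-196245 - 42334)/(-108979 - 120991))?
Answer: sqrt(21538118841140330)/229970 ≈ 638.17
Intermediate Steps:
sqrt(407253 + (-196245 - 42334)/(-108979 - 120991)) = sqrt(407253 - 238579/(-229970)) = sqrt(407253 - 238579*(-1/229970)) = sqrt(407253 + 238579/229970) = sqrt(93656210989/229970) = sqrt(21538118841140330)/229970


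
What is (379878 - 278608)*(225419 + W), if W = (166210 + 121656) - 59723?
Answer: 45932223740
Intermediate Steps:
W = 228143 (W = 287866 - 59723 = 228143)
(379878 - 278608)*(225419 + W) = (379878 - 278608)*(225419 + 228143) = 101270*453562 = 45932223740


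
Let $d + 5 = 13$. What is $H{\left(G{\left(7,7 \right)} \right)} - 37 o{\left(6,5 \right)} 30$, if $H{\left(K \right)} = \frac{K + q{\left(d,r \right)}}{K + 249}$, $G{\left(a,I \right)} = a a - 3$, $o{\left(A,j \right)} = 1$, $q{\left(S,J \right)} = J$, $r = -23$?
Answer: $- \frac{327427}{295} \approx -1109.9$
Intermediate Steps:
$d = 8$ ($d = -5 + 13 = 8$)
$G{\left(a,I \right)} = -3 + a^{2}$ ($G{\left(a,I \right)} = a^{2} - 3 = -3 + a^{2}$)
$H{\left(K \right)} = \frac{-23 + K}{249 + K}$ ($H{\left(K \right)} = \frac{K - 23}{K + 249} = \frac{-23 + K}{249 + K}$)
$H{\left(G{\left(7,7 \right)} \right)} - 37 o{\left(6,5 \right)} 30 = \frac{-23 - \left(3 - 7^{2}\right)}{249 - \left(3 - 7^{2}\right)} - 37 \cdot 1 \cdot 30 = \frac{-23 + \left(-3 + 49\right)}{249 + \left(-3 + 49\right)} - 37 \cdot 30 = \frac{-23 + 46}{249 + 46} - 1110 = \frac{1}{295} \cdot 23 - 1110 = \frac{23}{295} - 1110 = - \frac{327427}{295}$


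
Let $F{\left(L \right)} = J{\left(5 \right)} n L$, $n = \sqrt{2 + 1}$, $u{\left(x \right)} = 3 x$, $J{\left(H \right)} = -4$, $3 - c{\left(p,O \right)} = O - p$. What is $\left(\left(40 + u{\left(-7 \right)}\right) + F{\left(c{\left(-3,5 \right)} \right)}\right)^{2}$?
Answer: $1561 + 760 \sqrt{3} \approx 2877.4$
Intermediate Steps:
$c{\left(p,O \right)} = 3 + p - O$ ($c{\left(p,O \right)} = 3 - \left(O - p\right) = 3 + p - O$)
$n = \sqrt{3} \approx 1.732$
$F{\left(L \right)} = - 4 L \sqrt{3}$ ($F{\left(L \right)} = - 4 \sqrt{3} L = - 4 L \sqrt{3}$)
$\left(\left(40 + u{\left(-7 \right)}\right) + F{\left(c{\left(-3,5 \right)} \right)}\right)^{2} = \left(\left(40 + 3 \left(-7\right)\right) - 4 \left(3 - 3 - 5\right) \sqrt{3}\right)^{2} = \left(\left(40 - 21\right) - 4 \left(3 - 3 - 5\right) \sqrt{3}\right)^{2} = \left(19 - - 20 \sqrt{3}\right)^{2} = \left(19 + 20 \sqrt{3}\right)^{2}$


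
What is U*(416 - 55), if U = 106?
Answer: 38266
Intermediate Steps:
U*(416 - 55) = 106*(416 - 55) = 106*361 = 38266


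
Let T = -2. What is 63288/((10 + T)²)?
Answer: 7911/8 ≈ 988.88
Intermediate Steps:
63288/((10 + T)²) = 63288/((10 - 2)²) = 63288/(8²) = 63288/64 = 63288*(1/64) = 7911/8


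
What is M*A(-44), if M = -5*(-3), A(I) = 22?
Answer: 330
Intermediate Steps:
M = 15
M*A(-44) = 15*22 = 330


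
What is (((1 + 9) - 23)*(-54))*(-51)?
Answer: -35802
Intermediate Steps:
(((1 + 9) - 23)*(-54))*(-51) = ((10 - 23)*(-54))*(-51) = -13*(-54)*(-51) = 702*(-51) = -35802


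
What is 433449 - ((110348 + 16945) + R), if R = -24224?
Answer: 330380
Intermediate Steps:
433449 - ((110348 + 16945) + R) = 433449 - ((110348 + 16945) - 24224) = 433449 - (127293 - 24224) = 433449 - 1*103069 = 433449 - 103069 = 330380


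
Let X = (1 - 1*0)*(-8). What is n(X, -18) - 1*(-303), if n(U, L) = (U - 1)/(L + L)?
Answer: 1213/4 ≈ 303.25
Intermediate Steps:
X = -8 (X = (1 + 0)*(-8) = 1*(-8) = -8)
n(U, L) = (-1 + U)/(2*L) (n(U, L) = (-1 + U)/((2*L)) = (-1 + U)*(1/(2*L)) = (-1 + U)/(2*L))
n(X, -18) - 1*(-303) = (1/2)*(-1 - 8)/(-18) - 1*(-303) = (1/2)*(-1/18)*(-9) + 303 = 1/4 + 303 = 1213/4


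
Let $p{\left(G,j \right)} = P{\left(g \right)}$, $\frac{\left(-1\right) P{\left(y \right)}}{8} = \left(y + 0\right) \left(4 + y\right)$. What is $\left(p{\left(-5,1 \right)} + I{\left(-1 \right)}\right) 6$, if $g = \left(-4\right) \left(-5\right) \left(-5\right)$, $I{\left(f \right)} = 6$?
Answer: $-460764$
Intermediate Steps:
$g = -100$ ($g = 20 \left(-5\right) = -100$)
$P{\left(y \right)} = - 8 y \left(4 + y\right)$ ($P{\left(y \right)} = - 8 \left(y + 0\right) \left(4 + y\right) = - 8 y \left(4 + y\right)$)
$p{\left(G,j \right)} = -76800$ ($p{\left(G,j \right)} = \left(-8\right) \left(-100\right) \left(4 - 100\right) = \left(-8\right) \left(-100\right) \left(-96\right) = -76800$)
$\left(p{\left(-5,1 \right)} + I{\left(-1 \right)}\right) 6 = \left(-76800 + 6\right) 6 = \left(-76794\right) 6 = -460764$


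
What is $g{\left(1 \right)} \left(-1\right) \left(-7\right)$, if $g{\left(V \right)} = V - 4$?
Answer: $-21$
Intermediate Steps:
$g{\left(V \right)} = -4 + V$ ($g{\left(V \right)} = V - 4 = -4 + V$)
$g{\left(1 \right)} \left(-1\right) \left(-7\right) = \left(-4 + 1\right) \left(-1\right) \left(-7\right) = \left(-3\right) \left(-1\right) \left(-7\right) = 3 \left(-7\right) = -21$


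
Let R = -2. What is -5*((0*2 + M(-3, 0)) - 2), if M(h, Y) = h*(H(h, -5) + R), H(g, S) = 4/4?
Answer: -5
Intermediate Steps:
H(g, S) = 1 (H(g, S) = 4*(¼) = 1)
M(h, Y) = -h (M(h, Y) = h*(1 - 2) = h*(-1) = -h)
-5*((0*2 + M(-3, 0)) - 2) = -5*((0*2 - 1*(-3)) - 2) = -5*((0 + 3) - 2) = -5*(3 - 2) = -5*1 = -5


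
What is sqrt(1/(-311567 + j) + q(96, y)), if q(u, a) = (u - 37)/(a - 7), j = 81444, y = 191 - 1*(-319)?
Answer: sqrt(1571534650453226)/115751869 ≈ 0.34248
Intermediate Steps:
y = 510 (y = 191 + 319 = 510)
q(u, a) = (-37 + u)/(-7 + a)
sqrt(1/(-311567 + j) + q(96, y)) = sqrt(1/(-311567 + 81444) + (-37 + 96)/(-7 + 510)) = sqrt(1/(-230123) + 59/503) = sqrt(-1/230123 + (1/503)*59) = sqrt(-1/230123 + 59/503) = sqrt(13576754/115751869) = sqrt(1571534650453226)/115751869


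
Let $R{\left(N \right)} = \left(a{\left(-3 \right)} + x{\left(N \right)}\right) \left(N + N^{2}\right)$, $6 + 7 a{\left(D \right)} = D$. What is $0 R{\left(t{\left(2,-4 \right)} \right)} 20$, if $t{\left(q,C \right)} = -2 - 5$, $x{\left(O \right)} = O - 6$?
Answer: $0$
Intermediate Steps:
$x{\left(O \right)} = -6 + O$ ($x{\left(O \right)} = O - 6 = -6 + O$)
$a{\left(D \right)} = - \frac{6}{7} + \frac{D}{7}$
$t{\left(q,C \right)} = -7$
$R{\left(N \right)} = \left(- \frac{51}{7} + N\right) \left(N + N^{2}\right)$ ($R{\left(N \right)} = \left(\left(- \frac{6}{7} + \frac{1}{7} \left(-3\right)\right) + \left(-6 + N\right)\right) \left(N + N^{2}\right) = \left(\left(- \frac{6}{7} - \frac{3}{7}\right) + \left(-6 + N\right)\right) \left(N + N^{2}\right) = \left(- \frac{9}{7} + \left(-6 + N\right)\right) \left(N + N^{2}\right) = \left(- \frac{51}{7} + N\right) \left(N + N^{2}\right)$)
$0 R{\left(t{\left(2,-4 \right)} \right)} 20 = 0 \cdot \frac{1}{7} \left(-7\right) \left(-51 - -308 + 7 \left(-7\right)^{2}\right) 20 = 0 \cdot \frac{1}{7} \left(-7\right) \left(-51 + 308 + 7 \cdot 49\right) 20 = 0 \cdot \frac{1}{7} \left(-7\right) \left(-51 + 308 + 343\right) 20 = 0 \cdot \frac{1}{7} \left(-7\right) 600 \cdot 20 = 0 \left(-600\right) 20 = 0 \cdot 20 = 0$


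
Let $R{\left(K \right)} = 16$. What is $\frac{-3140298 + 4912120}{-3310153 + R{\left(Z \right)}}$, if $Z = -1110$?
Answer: $- \frac{1771822}{3310137} \approx -0.53527$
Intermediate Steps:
$\frac{-3140298 + 4912120}{-3310153 + R{\left(Z \right)}} = \frac{-3140298 + 4912120}{-3310153 + 16} = \frac{1771822}{-3310137} = 1771822 \left(- \frac{1}{3310137}\right) = - \frac{1771822}{3310137}$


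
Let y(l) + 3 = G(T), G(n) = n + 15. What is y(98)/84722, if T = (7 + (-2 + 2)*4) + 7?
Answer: 13/42361 ≈ 0.00030689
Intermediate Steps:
T = 14 (T = (7 + 0*4) + 7 = (7 + 0) + 7 = 7 + 7 = 14)
G(n) = 15 + n
y(l) = 26 (y(l) = -3 + (15 + 14) = -3 + 29 = 26)
y(98)/84722 = 26/84722 = 26*(1/84722) = 13/42361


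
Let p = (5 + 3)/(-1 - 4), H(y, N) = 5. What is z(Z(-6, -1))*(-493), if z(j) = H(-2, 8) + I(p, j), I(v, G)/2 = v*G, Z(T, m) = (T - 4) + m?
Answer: -99093/5 ≈ -19819.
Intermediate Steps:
Z(T, m) = -4 + T + m (Z(T, m) = (-4 + T) + m = -4 + T + m)
p = -8/5 (p = 8/(-5) = 8*(-⅕) = -8/5 ≈ -1.6000)
I(v, G) = 2*G*v (I(v, G) = 2*(v*G) = 2*(G*v) = 2*G*v)
z(j) = 5 - 16*j/5 (z(j) = 5 + 2*j*(-8/5) = 5 - 16*j/5)
z(Z(-6, -1))*(-493) = (5 - 16*(-4 - 6 - 1)/5)*(-493) = (5 - 16/5*(-11))*(-493) = (5 + 176/5)*(-493) = (201/5)*(-493) = -99093/5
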